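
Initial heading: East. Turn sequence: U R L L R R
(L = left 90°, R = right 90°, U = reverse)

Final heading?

Start: East
  U (U-turn (180°)) -> West
  R (right (90° clockwise)) -> North
  L (left (90° counter-clockwise)) -> West
  L (left (90° counter-clockwise)) -> South
  R (right (90° clockwise)) -> West
  R (right (90° clockwise)) -> North
Final: North

Answer: Final heading: North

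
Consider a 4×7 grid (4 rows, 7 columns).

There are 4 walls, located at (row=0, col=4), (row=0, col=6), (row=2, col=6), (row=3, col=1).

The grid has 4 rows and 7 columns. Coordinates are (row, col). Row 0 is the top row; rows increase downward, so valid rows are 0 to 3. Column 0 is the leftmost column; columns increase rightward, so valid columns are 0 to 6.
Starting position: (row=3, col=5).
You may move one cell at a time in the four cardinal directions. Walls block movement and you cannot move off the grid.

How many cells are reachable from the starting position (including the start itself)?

BFS flood-fill from (row=3, col=5):
  Distance 0: (row=3, col=5)
  Distance 1: (row=2, col=5), (row=3, col=4), (row=3, col=6)
  Distance 2: (row=1, col=5), (row=2, col=4), (row=3, col=3)
  Distance 3: (row=0, col=5), (row=1, col=4), (row=1, col=6), (row=2, col=3), (row=3, col=2)
  Distance 4: (row=1, col=3), (row=2, col=2)
  Distance 5: (row=0, col=3), (row=1, col=2), (row=2, col=1)
  Distance 6: (row=0, col=2), (row=1, col=1), (row=2, col=0)
  Distance 7: (row=0, col=1), (row=1, col=0), (row=3, col=0)
  Distance 8: (row=0, col=0)
Total reachable: 24 (grid has 24 open cells total)

Answer: Reachable cells: 24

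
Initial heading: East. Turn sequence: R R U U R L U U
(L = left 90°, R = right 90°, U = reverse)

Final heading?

Answer: Final heading: West

Derivation:
Start: East
  R (right (90° clockwise)) -> South
  R (right (90° clockwise)) -> West
  U (U-turn (180°)) -> East
  U (U-turn (180°)) -> West
  R (right (90° clockwise)) -> North
  L (left (90° counter-clockwise)) -> West
  U (U-turn (180°)) -> East
  U (U-turn (180°)) -> West
Final: West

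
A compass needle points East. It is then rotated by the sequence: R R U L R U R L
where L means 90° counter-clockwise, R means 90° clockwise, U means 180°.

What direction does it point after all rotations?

Answer: Final heading: West

Derivation:
Start: East
  R (right (90° clockwise)) -> South
  R (right (90° clockwise)) -> West
  U (U-turn (180°)) -> East
  L (left (90° counter-clockwise)) -> North
  R (right (90° clockwise)) -> East
  U (U-turn (180°)) -> West
  R (right (90° clockwise)) -> North
  L (left (90° counter-clockwise)) -> West
Final: West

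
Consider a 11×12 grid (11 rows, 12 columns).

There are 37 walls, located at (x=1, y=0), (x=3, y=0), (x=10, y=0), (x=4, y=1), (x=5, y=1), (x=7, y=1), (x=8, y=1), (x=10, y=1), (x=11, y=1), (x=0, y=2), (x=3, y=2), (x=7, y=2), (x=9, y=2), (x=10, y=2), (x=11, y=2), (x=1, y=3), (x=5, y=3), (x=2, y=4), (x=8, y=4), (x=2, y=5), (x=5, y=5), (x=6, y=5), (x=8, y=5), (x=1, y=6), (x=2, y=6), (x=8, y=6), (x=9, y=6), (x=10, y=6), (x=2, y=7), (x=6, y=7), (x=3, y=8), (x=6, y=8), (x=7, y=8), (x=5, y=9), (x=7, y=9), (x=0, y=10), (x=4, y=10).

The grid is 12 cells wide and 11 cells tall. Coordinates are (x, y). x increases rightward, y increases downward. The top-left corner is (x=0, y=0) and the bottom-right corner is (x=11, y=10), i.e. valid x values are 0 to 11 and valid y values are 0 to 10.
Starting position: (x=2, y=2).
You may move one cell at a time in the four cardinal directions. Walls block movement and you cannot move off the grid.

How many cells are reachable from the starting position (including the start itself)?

Answer: Reachable cells: 94

Derivation:
BFS flood-fill from (x=2, y=2):
  Distance 0: (x=2, y=2)
  Distance 1: (x=2, y=1), (x=1, y=2), (x=2, y=3)
  Distance 2: (x=2, y=0), (x=1, y=1), (x=3, y=1), (x=3, y=3)
  Distance 3: (x=0, y=1), (x=4, y=3), (x=3, y=4)
  Distance 4: (x=0, y=0), (x=4, y=2), (x=4, y=4), (x=3, y=5)
  Distance 5: (x=5, y=2), (x=5, y=4), (x=4, y=5), (x=3, y=6)
  Distance 6: (x=6, y=2), (x=6, y=4), (x=4, y=6), (x=3, y=7)
  Distance 7: (x=6, y=1), (x=6, y=3), (x=7, y=4), (x=5, y=6), (x=4, y=7)
  Distance 8: (x=6, y=0), (x=7, y=3), (x=7, y=5), (x=6, y=6), (x=5, y=7), (x=4, y=8)
  Distance 9: (x=5, y=0), (x=7, y=0), (x=8, y=3), (x=7, y=6), (x=5, y=8), (x=4, y=9)
  Distance 10: (x=4, y=0), (x=8, y=0), (x=8, y=2), (x=9, y=3), (x=7, y=7), (x=3, y=9)
  Distance 11: (x=9, y=0), (x=10, y=3), (x=9, y=4), (x=8, y=7), (x=2, y=9), (x=3, y=10)
  Distance 12: (x=9, y=1), (x=11, y=3), (x=10, y=4), (x=9, y=5), (x=9, y=7), (x=2, y=8), (x=8, y=8), (x=1, y=9), (x=2, y=10)
  Distance 13: (x=11, y=4), (x=10, y=5), (x=10, y=7), (x=1, y=8), (x=9, y=8), (x=0, y=9), (x=8, y=9), (x=1, y=10)
  Distance 14: (x=11, y=5), (x=1, y=7), (x=11, y=7), (x=0, y=8), (x=10, y=8), (x=9, y=9), (x=8, y=10)
  Distance 15: (x=11, y=6), (x=0, y=7), (x=11, y=8), (x=10, y=9), (x=7, y=10), (x=9, y=10)
  Distance 16: (x=0, y=6), (x=11, y=9), (x=6, y=10), (x=10, y=10)
  Distance 17: (x=0, y=5), (x=6, y=9), (x=5, y=10), (x=11, y=10)
  Distance 18: (x=0, y=4), (x=1, y=5)
  Distance 19: (x=0, y=3), (x=1, y=4)
Total reachable: 94 (grid has 95 open cells total)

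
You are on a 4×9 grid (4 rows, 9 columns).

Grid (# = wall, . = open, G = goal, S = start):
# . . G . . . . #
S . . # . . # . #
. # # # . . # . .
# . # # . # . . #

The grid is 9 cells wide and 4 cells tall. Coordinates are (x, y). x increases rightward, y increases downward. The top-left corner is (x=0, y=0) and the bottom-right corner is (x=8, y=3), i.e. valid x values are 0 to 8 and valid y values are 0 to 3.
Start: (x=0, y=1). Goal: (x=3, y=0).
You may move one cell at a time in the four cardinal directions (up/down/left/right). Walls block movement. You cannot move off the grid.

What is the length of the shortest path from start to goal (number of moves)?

Answer: Shortest path length: 4

Derivation:
BFS from (x=0, y=1) until reaching (x=3, y=0):
  Distance 0: (x=0, y=1)
  Distance 1: (x=1, y=1), (x=0, y=2)
  Distance 2: (x=1, y=0), (x=2, y=1)
  Distance 3: (x=2, y=0)
  Distance 4: (x=3, y=0)  <- goal reached here
One shortest path (4 moves): (x=0, y=1) -> (x=1, y=1) -> (x=2, y=1) -> (x=2, y=0) -> (x=3, y=0)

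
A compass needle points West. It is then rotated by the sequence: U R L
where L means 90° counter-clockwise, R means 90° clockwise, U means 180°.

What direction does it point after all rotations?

Answer: Final heading: East

Derivation:
Start: West
  U (U-turn (180°)) -> East
  R (right (90° clockwise)) -> South
  L (left (90° counter-clockwise)) -> East
Final: East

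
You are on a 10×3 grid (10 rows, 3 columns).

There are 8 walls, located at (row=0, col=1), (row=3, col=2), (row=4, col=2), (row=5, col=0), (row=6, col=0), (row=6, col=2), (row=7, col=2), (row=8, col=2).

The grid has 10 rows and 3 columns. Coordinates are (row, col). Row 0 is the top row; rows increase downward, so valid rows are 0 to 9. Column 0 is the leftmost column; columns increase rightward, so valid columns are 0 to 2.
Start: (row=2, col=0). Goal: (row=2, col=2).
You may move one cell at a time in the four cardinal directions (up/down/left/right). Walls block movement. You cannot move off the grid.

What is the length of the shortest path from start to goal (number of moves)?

BFS from (row=2, col=0) until reaching (row=2, col=2):
  Distance 0: (row=2, col=0)
  Distance 1: (row=1, col=0), (row=2, col=1), (row=3, col=0)
  Distance 2: (row=0, col=0), (row=1, col=1), (row=2, col=2), (row=3, col=1), (row=4, col=0)  <- goal reached here
One shortest path (2 moves): (row=2, col=0) -> (row=2, col=1) -> (row=2, col=2)

Answer: Shortest path length: 2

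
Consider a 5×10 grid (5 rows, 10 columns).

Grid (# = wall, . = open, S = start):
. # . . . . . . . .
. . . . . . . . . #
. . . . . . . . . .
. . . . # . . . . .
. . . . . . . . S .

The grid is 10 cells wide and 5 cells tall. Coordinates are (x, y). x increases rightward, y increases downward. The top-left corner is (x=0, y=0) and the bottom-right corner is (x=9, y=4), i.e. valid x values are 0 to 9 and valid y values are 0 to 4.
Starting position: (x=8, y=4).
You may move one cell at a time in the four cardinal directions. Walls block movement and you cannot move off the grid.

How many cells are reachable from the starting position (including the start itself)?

BFS flood-fill from (x=8, y=4):
  Distance 0: (x=8, y=4)
  Distance 1: (x=8, y=3), (x=7, y=4), (x=9, y=4)
  Distance 2: (x=8, y=2), (x=7, y=3), (x=9, y=3), (x=6, y=4)
  Distance 3: (x=8, y=1), (x=7, y=2), (x=9, y=2), (x=6, y=3), (x=5, y=4)
  Distance 4: (x=8, y=0), (x=7, y=1), (x=6, y=2), (x=5, y=3), (x=4, y=4)
  Distance 5: (x=7, y=0), (x=9, y=0), (x=6, y=1), (x=5, y=2), (x=3, y=4)
  Distance 6: (x=6, y=0), (x=5, y=1), (x=4, y=2), (x=3, y=3), (x=2, y=4)
  Distance 7: (x=5, y=0), (x=4, y=1), (x=3, y=2), (x=2, y=3), (x=1, y=4)
  Distance 8: (x=4, y=0), (x=3, y=1), (x=2, y=2), (x=1, y=3), (x=0, y=4)
  Distance 9: (x=3, y=0), (x=2, y=1), (x=1, y=2), (x=0, y=3)
  Distance 10: (x=2, y=0), (x=1, y=1), (x=0, y=2)
  Distance 11: (x=0, y=1)
  Distance 12: (x=0, y=0)
Total reachable: 47 (grid has 47 open cells total)

Answer: Reachable cells: 47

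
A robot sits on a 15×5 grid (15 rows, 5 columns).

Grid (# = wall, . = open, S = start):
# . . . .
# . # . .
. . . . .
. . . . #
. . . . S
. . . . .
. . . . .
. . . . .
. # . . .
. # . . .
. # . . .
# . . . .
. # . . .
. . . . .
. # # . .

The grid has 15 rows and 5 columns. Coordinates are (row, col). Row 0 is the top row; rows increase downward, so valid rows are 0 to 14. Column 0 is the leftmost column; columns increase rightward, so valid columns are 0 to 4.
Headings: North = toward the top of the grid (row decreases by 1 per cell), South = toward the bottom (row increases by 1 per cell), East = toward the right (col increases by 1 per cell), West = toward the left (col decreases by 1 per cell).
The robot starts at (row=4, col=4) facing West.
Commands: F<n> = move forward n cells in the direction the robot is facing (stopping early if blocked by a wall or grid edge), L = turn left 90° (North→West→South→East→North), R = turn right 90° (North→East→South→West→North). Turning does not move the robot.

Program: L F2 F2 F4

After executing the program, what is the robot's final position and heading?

Start: (row=4, col=4), facing West
  L: turn left, now facing South
  F2: move forward 2, now at (row=6, col=4)
  F2: move forward 2, now at (row=8, col=4)
  F4: move forward 4, now at (row=12, col=4)
Final: (row=12, col=4), facing South

Answer: Final position: (row=12, col=4), facing South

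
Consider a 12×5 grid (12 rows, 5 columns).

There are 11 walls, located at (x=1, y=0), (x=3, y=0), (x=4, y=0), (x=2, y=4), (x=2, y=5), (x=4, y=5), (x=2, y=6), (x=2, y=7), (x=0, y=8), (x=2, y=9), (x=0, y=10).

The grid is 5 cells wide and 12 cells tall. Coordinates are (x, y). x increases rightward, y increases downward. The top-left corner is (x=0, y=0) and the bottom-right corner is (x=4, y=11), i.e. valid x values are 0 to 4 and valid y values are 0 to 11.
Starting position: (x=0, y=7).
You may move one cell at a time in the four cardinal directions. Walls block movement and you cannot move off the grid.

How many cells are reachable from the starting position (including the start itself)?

BFS flood-fill from (x=0, y=7):
  Distance 0: (x=0, y=7)
  Distance 1: (x=0, y=6), (x=1, y=7)
  Distance 2: (x=0, y=5), (x=1, y=6), (x=1, y=8)
  Distance 3: (x=0, y=4), (x=1, y=5), (x=2, y=8), (x=1, y=9)
  Distance 4: (x=0, y=3), (x=1, y=4), (x=3, y=8), (x=0, y=9), (x=1, y=10)
  Distance 5: (x=0, y=2), (x=1, y=3), (x=3, y=7), (x=4, y=8), (x=3, y=9), (x=2, y=10), (x=1, y=11)
  Distance 6: (x=0, y=1), (x=1, y=2), (x=2, y=3), (x=3, y=6), (x=4, y=7), (x=4, y=9), (x=3, y=10), (x=0, y=11), (x=2, y=11)
  Distance 7: (x=0, y=0), (x=1, y=1), (x=2, y=2), (x=3, y=3), (x=3, y=5), (x=4, y=6), (x=4, y=10), (x=3, y=11)
  Distance 8: (x=2, y=1), (x=3, y=2), (x=4, y=3), (x=3, y=4), (x=4, y=11)
  Distance 9: (x=2, y=0), (x=3, y=1), (x=4, y=2), (x=4, y=4)
  Distance 10: (x=4, y=1)
Total reachable: 49 (grid has 49 open cells total)

Answer: Reachable cells: 49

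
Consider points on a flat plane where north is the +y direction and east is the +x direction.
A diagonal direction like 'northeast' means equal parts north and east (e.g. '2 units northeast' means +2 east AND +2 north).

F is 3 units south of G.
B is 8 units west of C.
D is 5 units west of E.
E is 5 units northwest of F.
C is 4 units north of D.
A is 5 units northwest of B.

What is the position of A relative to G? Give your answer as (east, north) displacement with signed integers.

Place G at the origin (east=0, north=0).
  F is 3 units south of G: delta (east=+0, north=-3); F at (east=0, north=-3).
  E is 5 units northwest of F: delta (east=-5, north=+5); E at (east=-5, north=2).
  D is 5 units west of E: delta (east=-5, north=+0); D at (east=-10, north=2).
  C is 4 units north of D: delta (east=+0, north=+4); C at (east=-10, north=6).
  B is 8 units west of C: delta (east=-8, north=+0); B at (east=-18, north=6).
  A is 5 units northwest of B: delta (east=-5, north=+5); A at (east=-23, north=11).
Therefore A relative to G: (east=-23, north=11).

Answer: A is at (east=-23, north=11) relative to G.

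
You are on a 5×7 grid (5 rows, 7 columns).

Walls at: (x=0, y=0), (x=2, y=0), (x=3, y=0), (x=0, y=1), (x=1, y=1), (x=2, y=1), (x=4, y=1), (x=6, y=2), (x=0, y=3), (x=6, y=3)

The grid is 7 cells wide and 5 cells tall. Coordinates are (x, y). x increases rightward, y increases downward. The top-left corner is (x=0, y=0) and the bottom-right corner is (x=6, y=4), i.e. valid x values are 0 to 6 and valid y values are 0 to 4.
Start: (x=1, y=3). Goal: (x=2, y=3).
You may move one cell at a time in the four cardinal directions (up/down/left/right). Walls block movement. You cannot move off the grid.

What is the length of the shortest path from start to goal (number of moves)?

Answer: Shortest path length: 1

Derivation:
BFS from (x=1, y=3) until reaching (x=2, y=3):
  Distance 0: (x=1, y=3)
  Distance 1: (x=1, y=2), (x=2, y=3), (x=1, y=4)  <- goal reached here
One shortest path (1 moves): (x=1, y=3) -> (x=2, y=3)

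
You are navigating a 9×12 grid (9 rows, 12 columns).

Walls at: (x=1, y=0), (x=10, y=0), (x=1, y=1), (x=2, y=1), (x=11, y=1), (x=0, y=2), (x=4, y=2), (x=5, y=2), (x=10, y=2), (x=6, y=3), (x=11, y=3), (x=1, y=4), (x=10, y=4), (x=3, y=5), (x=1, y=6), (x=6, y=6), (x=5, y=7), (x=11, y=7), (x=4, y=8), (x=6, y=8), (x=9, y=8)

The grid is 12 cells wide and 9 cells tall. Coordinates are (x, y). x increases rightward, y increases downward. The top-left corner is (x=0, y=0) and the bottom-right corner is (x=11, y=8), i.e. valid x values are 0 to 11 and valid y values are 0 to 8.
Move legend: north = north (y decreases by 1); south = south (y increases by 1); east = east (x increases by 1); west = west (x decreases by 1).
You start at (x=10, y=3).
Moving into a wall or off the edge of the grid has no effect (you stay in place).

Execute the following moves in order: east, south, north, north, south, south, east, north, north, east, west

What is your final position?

Start: (x=10, y=3)
  east (east): blocked, stay at (x=10, y=3)
  south (south): blocked, stay at (x=10, y=3)
  north (north): blocked, stay at (x=10, y=3)
  north (north): blocked, stay at (x=10, y=3)
  south (south): blocked, stay at (x=10, y=3)
  south (south): blocked, stay at (x=10, y=3)
  east (east): blocked, stay at (x=10, y=3)
  north (north): blocked, stay at (x=10, y=3)
  north (north): blocked, stay at (x=10, y=3)
  east (east): blocked, stay at (x=10, y=3)
  west (west): (x=10, y=3) -> (x=9, y=3)
Final: (x=9, y=3)

Answer: Final position: (x=9, y=3)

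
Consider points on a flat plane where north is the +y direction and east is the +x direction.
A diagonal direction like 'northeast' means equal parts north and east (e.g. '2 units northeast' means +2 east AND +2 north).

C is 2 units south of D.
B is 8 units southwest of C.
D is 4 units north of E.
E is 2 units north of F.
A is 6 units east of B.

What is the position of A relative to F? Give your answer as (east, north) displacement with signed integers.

Place F at the origin (east=0, north=0).
  E is 2 units north of F: delta (east=+0, north=+2); E at (east=0, north=2).
  D is 4 units north of E: delta (east=+0, north=+4); D at (east=0, north=6).
  C is 2 units south of D: delta (east=+0, north=-2); C at (east=0, north=4).
  B is 8 units southwest of C: delta (east=-8, north=-8); B at (east=-8, north=-4).
  A is 6 units east of B: delta (east=+6, north=+0); A at (east=-2, north=-4).
Therefore A relative to F: (east=-2, north=-4).

Answer: A is at (east=-2, north=-4) relative to F.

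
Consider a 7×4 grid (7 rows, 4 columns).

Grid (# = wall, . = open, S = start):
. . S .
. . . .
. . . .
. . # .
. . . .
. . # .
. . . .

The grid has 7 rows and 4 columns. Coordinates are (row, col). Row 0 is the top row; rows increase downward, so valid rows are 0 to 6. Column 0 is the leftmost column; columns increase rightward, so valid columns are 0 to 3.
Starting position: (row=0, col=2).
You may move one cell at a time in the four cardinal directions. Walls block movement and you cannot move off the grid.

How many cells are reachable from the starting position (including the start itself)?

BFS flood-fill from (row=0, col=2):
  Distance 0: (row=0, col=2)
  Distance 1: (row=0, col=1), (row=0, col=3), (row=1, col=2)
  Distance 2: (row=0, col=0), (row=1, col=1), (row=1, col=3), (row=2, col=2)
  Distance 3: (row=1, col=0), (row=2, col=1), (row=2, col=3)
  Distance 4: (row=2, col=0), (row=3, col=1), (row=3, col=3)
  Distance 5: (row=3, col=0), (row=4, col=1), (row=4, col=3)
  Distance 6: (row=4, col=0), (row=4, col=2), (row=5, col=1), (row=5, col=3)
  Distance 7: (row=5, col=0), (row=6, col=1), (row=6, col=3)
  Distance 8: (row=6, col=0), (row=6, col=2)
Total reachable: 26 (grid has 26 open cells total)

Answer: Reachable cells: 26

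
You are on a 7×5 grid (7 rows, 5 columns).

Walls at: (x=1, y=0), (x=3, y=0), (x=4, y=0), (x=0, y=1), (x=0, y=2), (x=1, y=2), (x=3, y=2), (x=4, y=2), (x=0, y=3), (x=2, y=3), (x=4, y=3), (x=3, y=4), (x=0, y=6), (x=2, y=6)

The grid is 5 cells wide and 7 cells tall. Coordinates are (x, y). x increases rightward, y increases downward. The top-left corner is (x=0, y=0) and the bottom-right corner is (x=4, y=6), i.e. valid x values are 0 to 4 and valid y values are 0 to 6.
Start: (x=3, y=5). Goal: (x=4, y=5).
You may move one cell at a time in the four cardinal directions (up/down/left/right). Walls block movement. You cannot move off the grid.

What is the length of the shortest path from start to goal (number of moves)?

BFS from (x=3, y=5) until reaching (x=4, y=5):
  Distance 0: (x=3, y=5)
  Distance 1: (x=2, y=5), (x=4, y=5), (x=3, y=6)  <- goal reached here
One shortest path (1 moves): (x=3, y=5) -> (x=4, y=5)

Answer: Shortest path length: 1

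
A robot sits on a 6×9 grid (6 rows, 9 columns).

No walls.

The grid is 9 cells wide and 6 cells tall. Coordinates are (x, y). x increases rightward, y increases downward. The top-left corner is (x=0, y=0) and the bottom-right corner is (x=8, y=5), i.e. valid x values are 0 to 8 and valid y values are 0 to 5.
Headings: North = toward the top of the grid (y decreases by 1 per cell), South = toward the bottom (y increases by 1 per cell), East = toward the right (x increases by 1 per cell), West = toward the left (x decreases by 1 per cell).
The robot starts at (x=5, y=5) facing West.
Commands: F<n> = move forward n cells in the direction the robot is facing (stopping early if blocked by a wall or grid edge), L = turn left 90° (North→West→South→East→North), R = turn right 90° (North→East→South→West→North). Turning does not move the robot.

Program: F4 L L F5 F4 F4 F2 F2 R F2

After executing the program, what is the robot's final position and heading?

Start: (x=5, y=5), facing West
  F4: move forward 4, now at (x=1, y=5)
  L: turn left, now facing South
  L: turn left, now facing East
  F5: move forward 5, now at (x=6, y=5)
  F4: move forward 2/4 (blocked), now at (x=8, y=5)
  F4: move forward 0/4 (blocked), now at (x=8, y=5)
  F2: move forward 0/2 (blocked), now at (x=8, y=5)
  F2: move forward 0/2 (blocked), now at (x=8, y=5)
  R: turn right, now facing South
  F2: move forward 0/2 (blocked), now at (x=8, y=5)
Final: (x=8, y=5), facing South

Answer: Final position: (x=8, y=5), facing South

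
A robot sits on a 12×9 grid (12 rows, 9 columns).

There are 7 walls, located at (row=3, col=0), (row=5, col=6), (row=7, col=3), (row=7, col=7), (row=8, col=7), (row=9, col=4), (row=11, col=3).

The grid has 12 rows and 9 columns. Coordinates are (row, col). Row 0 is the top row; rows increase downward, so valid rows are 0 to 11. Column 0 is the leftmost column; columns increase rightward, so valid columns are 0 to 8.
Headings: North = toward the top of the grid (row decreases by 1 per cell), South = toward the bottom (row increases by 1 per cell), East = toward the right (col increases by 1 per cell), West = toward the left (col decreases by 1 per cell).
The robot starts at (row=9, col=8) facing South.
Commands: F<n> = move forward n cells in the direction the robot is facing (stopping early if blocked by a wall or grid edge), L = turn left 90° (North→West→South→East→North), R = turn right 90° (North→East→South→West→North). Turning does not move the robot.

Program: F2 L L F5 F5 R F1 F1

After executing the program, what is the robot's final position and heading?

Answer: Final position: (row=1, col=8), facing East

Derivation:
Start: (row=9, col=8), facing South
  F2: move forward 2, now at (row=11, col=8)
  L: turn left, now facing East
  L: turn left, now facing North
  F5: move forward 5, now at (row=6, col=8)
  F5: move forward 5, now at (row=1, col=8)
  R: turn right, now facing East
  F1: move forward 0/1 (blocked), now at (row=1, col=8)
  F1: move forward 0/1 (blocked), now at (row=1, col=8)
Final: (row=1, col=8), facing East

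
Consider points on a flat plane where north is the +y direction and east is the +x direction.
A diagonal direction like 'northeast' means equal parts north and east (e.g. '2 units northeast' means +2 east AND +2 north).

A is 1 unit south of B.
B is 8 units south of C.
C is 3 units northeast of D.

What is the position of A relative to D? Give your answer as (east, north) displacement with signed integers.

Place D at the origin (east=0, north=0).
  C is 3 units northeast of D: delta (east=+3, north=+3); C at (east=3, north=3).
  B is 8 units south of C: delta (east=+0, north=-8); B at (east=3, north=-5).
  A is 1 unit south of B: delta (east=+0, north=-1); A at (east=3, north=-6).
Therefore A relative to D: (east=3, north=-6).

Answer: A is at (east=3, north=-6) relative to D.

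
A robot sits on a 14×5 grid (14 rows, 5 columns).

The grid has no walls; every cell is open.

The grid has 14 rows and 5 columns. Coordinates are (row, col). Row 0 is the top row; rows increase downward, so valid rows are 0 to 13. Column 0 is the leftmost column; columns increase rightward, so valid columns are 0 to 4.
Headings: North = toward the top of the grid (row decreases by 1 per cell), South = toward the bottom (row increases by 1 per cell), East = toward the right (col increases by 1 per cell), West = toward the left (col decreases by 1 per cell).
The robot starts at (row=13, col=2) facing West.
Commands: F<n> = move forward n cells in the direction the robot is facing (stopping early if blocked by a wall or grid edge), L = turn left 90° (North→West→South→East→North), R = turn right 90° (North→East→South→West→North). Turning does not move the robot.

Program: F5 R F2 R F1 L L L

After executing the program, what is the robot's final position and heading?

Start: (row=13, col=2), facing West
  F5: move forward 2/5 (blocked), now at (row=13, col=0)
  R: turn right, now facing North
  F2: move forward 2, now at (row=11, col=0)
  R: turn right, now facing East
  F1: move forward 1, now at (row=11, col=1)
  L: turn left, now facing North
  L: turn left, now facing West
  L: turn left, now facing South
Final: (row=11, col=1), facing South

Answer: Final position: (row=11, col=1), facing South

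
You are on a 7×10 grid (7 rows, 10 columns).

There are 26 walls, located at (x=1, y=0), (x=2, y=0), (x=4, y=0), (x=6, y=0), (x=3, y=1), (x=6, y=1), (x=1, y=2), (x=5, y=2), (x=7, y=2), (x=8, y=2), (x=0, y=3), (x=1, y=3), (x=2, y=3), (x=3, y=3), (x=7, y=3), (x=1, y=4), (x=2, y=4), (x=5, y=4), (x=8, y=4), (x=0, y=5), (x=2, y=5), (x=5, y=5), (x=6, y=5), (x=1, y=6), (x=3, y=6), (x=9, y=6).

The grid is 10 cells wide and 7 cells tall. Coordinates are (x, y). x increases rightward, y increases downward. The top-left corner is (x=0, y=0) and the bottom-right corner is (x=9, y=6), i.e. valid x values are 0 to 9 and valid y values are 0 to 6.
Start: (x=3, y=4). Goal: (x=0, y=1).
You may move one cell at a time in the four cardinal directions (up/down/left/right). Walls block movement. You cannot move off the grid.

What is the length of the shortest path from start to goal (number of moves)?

BFS from (x=3, y=4) until reaching (x=0, y=1):
  Distance 0: (x=3, y=4)
  Distance 1: (x=4, y=4), (x=3, y=5)
  Distance 2: (x=4, y=3), (x=4, y=5)
  Distance 3: (x=4, y=2), (x=5, y=3), (x=4, y=6)
  Distance 4: (x=4, y=1), (x=3, y=2), (x=6, y=3), (x=5, y=6)
  Distance 5: (x=5, y=1), (x=2, y=2), (x=6, y=2), (x=6, y=4), (x=6, y=6)
  Distance 6: (x=5, y=0), (x=2, y=1), (x=7, y=4), (x=7, y=6)
  Distance 7: (x=1, y=1), (x=7, y=5), (x=8, y=6)
  Distance 8: (x=0, y=1), (x=8, y=5)  <- goal reached here
One shortest path (8 moves): (x=3, y=4) -> (x=4, y=4) -> (x=4, y=3) -> (x=4, y=2) -> (x=3, y=2) -> (x=2, y=2) -> (x=2, y=1) -> (x=1, y=1) -> (x=0, y=1)

Answer: Shortest path length: 8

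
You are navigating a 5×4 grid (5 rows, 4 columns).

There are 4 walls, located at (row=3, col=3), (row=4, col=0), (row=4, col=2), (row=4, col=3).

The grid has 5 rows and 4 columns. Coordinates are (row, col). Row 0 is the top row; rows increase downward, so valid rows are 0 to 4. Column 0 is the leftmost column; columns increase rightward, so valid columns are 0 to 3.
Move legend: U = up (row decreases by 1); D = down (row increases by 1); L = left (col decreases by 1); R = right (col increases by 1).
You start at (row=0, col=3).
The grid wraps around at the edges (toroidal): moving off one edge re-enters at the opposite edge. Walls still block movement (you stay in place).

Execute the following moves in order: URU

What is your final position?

Answer: Final position: (row=0, col=0)

Derivation:
Start: (row=0, col=3)
  U (up): blocked, stay at (row=0, col=3)
  R (right): (row=0, col=3) -> (row=0, col=0)
  U (up): blocked, stay at (row=0, col=0)
Final: (row=0, col=0)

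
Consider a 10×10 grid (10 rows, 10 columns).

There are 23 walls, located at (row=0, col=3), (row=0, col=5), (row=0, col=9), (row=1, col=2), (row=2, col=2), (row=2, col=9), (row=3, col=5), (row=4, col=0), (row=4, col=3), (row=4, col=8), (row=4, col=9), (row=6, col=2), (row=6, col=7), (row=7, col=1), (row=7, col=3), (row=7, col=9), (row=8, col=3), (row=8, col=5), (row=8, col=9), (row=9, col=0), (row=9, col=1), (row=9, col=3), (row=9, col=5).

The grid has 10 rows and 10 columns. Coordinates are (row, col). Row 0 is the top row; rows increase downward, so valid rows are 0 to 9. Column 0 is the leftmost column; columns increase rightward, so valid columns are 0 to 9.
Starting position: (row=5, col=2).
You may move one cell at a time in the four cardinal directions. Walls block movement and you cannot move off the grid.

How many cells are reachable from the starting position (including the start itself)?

BFS flood-fill from (row=5, col=2):
  Distance 0: (row=5, col=2)
  Distance 1: (row=4, col=2), (row=5, col=1), (row=5, col=3)
  Distance 2: (row=3, col=2), (row=4, col=1), (row=5, col=0), (row=5, col=4), (row=6, col=1), (row=6, col=3)
  Distance 3: (row=3, col=1), (row=3, col=3), (row=4, col=4), (row=5, col=5), (row=6, col=0), (row=6, col=4)
  Distance 4: (row=2, col=1), (row=2, col=3), (row=3, col=0), (row=3, col=4), (row=4, col=5), (row=5, col=6), (row=6, col=5), (row=7, col=0), (row=7, col=4)
  Distance 5: (row=1, col=1), (row=1, col=3), (row=2, col=0), (row=2, col=4), (row=4, col=6), (row=5, col=7), (row=6, col=6), (row=7, col=5), (row=8, col=0), (row=8, col=4)
  Distance 6: (row=0, col=1), (row=1, col=0), (row=1, col=4), (row=2, col=5), (row=3, col=6), (row=4, col=7), (row=5, col=8), (row=7, col=6), (row=8, col=1), (row=9, col=4)
  Distance 7: (row=0, col=0), (row=0, col=2), (row=0, col=4), (row=1, col=5), (row=2, col=6), (row=3, col=7), (row=5, col=9), (row=6, col=8), (row=7, col=7), (row=8, col=2), (row=8, col=6)
  Distance 8: (row=1, col=6), (row=2, col=7), (row=3, col=8), (row=6, col=9), (row=7, col=2), (row=7, col=8), (row=8, col=7), (row=9, col=2), (row=9, col=6)
  Distance 9: (row=0, col=6), (row=1, col=7), (row=2, col=8), (row=3, col=9), (row=8, col=8), (row=9, col=7)
  Distance 10: (row=0, col=7), (row=1, col=8), (row=9, col=8)
  Distance 11: (row=0, col=8), (row=1, col=9), (row=9, col=9)
Total reachable: 77 (grid has 77 open cells total)

Answer: Reachable cells: 77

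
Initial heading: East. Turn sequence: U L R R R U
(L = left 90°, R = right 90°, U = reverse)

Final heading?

Start: East
  U (U-turn (180°)) -> West
  L (left (90° counter-clockwise)) -> South
  R (right (90° clockwise)) -> West
  R (right (90° clockwise)) -> North
  R (right (90° clockwise)) -> East
  U (U-turn (180°)) -> West
Final: West

Answer: Final heading: West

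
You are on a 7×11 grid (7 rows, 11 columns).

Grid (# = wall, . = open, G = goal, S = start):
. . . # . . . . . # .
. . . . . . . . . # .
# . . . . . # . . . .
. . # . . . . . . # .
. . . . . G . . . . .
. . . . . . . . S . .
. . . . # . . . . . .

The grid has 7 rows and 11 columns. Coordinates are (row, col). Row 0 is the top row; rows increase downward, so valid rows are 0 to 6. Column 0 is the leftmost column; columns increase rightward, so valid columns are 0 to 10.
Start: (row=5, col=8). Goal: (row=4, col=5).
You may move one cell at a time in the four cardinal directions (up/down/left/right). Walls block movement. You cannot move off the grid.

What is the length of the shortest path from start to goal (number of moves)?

Answer: Shortest path length: 4

Derivation:
BFS from (row=5, col=8) until reaching (row=4, col=5):
  Distance 0: (row=5, col=8)
  Distance 1: (row=4, col=8), (row=5, col=7), (row=5, col=9), (row=6, col=8)
  Distance 2: (row=3, col=8), (row=4, col=7), (row=4, col=9), (row=5, col=6), (row=5, col=10), (row=6, col=7), (row=6, col=9)
  Distance 3: (row=2, col=8), (row=3, col=7), (row=4, col=6), (row=4, col=10), (row=5, col=5), (row=6, col=6), (row=6, col=10)
  Distance 4: (row=1, col=8), (row=2, col=7), (row=2, col=9), (row=3, col=6), (row=3, col=10), (row=4, col=5), (row=5, col=4), (row=6, col=5)  <- goal reached here
One shortest path (4 moves): (row=5, col=8) -> (row=5, col=7) -> (row=5, col=6) -> (row=5, col=5) -> (row=4, col=5)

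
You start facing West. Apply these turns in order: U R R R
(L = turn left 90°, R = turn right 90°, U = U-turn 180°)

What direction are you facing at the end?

Answer: Final heading: North

Derivation:
Start: West
  U (U-turn (180°)) -> East
  R (right (90° clockwise)) -> South
  R (right (90° clockwise)) -> West
  R (right (90° clockwise)) -> North
Final: North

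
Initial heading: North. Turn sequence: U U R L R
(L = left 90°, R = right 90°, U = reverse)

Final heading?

Answer: Final heading: East

Derivation:
Start: North
  U (U-turn (180°)) -> South
  U (U-turn (180°)) -> North
  R (right (90° clockwise)) -> East
  L (left (90° counter-clockwise)) -> North
  R (right (90° clockwise)) -> East
Final: East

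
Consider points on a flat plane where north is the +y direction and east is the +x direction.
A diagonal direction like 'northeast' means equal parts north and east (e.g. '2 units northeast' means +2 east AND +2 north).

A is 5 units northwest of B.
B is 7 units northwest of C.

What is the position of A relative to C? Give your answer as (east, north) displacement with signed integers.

Answer: A is at (east=-12, north=12) relative to C.

Derivation:
Place C at the origin (east=0, north=0).
  B is 7 units northwest of C: delta (east=-7, north=+7); B at (east=-7, north=7).
  A is 5 units northwest of B: delta (east=-5, north=+5); A at (east=-12, north=12).
Therefore A relative to C: (east=-12, north=12).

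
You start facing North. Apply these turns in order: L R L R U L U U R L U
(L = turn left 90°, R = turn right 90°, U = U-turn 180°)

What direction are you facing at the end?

Answer: Final heading: West

Derivation:
Start: North
  L (left (90° counter-clockwise)) -> West
  R (right (90° clockwise)) -> North
  L (left (90° counter-clockwise)) -> West
  R (right (90° clockwise)) -> North
  U (U-turn (180°)) -> South
  L (left (90° counter-clockwise)) -> East
  U (U-turn (180°)) -> West
  U (U-turn (180°)) -> East
  R (right (90° clockwise)) -> South
  L (left (90° counter-clockwise)) -> East
  U (U-turn (180°)) -> West
Final: West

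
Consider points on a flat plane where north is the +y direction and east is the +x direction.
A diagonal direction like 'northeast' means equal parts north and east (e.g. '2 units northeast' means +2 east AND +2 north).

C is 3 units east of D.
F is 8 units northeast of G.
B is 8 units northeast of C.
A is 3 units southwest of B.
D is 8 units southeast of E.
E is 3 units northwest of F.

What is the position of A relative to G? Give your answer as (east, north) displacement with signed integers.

Place G at the origin (east=0, north=0).
  F is 8 units northeast of G: delta (east=+8, north=+8); F at (east=8, north=8).
  E is 3 units northwest of F: delta (east=-3, north=+3); E at (east=5, north=11).
  D is 8 units southeast of E: delta (east=+8, north=-8); D at (east=13, north=3).
  C is 3 units east of D: delta (east=+3, north=+0); C at (east=16, north=3).
  B is 8 units northeast of C: delta (east=+8, north=+8); B at (east=24, north=11).
  A is 3 units southwest of B: delta (east=-3, north=-3); A at (east=21, north=8).
Therefore A relative to G: (east=21, north=8).

Answer: A is at (east=21, north=8) relative to G.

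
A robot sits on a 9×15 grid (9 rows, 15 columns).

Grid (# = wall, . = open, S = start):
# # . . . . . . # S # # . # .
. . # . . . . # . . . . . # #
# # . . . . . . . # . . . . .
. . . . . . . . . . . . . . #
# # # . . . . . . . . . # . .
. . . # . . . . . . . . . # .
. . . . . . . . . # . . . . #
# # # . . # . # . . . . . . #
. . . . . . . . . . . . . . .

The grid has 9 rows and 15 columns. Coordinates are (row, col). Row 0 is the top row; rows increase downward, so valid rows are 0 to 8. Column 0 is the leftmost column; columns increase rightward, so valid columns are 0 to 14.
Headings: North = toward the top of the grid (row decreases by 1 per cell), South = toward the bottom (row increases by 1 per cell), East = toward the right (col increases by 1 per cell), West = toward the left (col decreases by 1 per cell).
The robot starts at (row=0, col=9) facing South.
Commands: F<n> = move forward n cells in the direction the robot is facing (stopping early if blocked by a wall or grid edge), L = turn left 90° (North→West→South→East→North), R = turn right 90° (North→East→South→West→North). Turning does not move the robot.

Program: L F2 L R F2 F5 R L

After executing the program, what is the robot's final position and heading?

Answer: Final position: (row=0, col=9), facing East

Derivation:
Start: (row=0, col=9), facing South
  L: turn left, now facing East
  F2: move forward 0/2 (blocked), now at (row=0, col=9)
  L: turn left, now facing North
  R: turn right, now facing East
  F2: move forward 0/2 (blocked), now at (row=0, col=9)
  F5: move forward 0/5 (blocked), now at (row=0, col=9)
  R: turn right, now facing South
  L: turn left, now facing East
Final: (row=0, col=9), facing East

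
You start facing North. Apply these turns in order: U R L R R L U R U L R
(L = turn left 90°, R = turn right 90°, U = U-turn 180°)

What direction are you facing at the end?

Answer: Final heading: North

Derivation:
Start: North
  U (U-turn (180°)) -> South
  R (right (90° clockwise)) -> West
  L (left (90° counter-clockwise)) -> South
  R (right (90° clockwise)) -> West
  R (right (90° clockwise)) -> North
  L (left (90° counter-clockwise)) -> West
  U (U-turn (180°)) -> East
  R (right (90° clockwise)) -> South
  U (U-turn (180°)) -> North
  L (left (90° counter-clockwise)) -> West
  R (right (90° clockwise)) -> North
Final: North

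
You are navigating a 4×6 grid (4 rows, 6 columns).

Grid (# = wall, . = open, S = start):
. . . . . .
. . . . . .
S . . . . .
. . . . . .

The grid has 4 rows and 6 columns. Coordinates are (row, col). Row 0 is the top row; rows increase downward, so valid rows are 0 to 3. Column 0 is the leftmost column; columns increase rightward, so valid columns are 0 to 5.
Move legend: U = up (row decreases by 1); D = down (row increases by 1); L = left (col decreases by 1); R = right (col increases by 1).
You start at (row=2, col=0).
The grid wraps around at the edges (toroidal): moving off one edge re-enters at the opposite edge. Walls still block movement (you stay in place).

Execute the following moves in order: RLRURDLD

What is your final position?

Start: (row=2, col=0)
  R (right): (row=2, col=0) -> (row=2, col=1)
  L (left): (row=2, col=1) -> (row=2, col=0)
  R (right): (row=2, col=0) -> (row=2, col=1)
  U (up): (row=2, col=1) -> (row=1, col=1)
  R (right): (row=1, col=1) -> (row=1, col=2)
  D (down): (row=1, col=2) -> (row=2, col=2)
  L (left): (row=2, col=2) -> (row=2, col=1)
  D (down): (row=2, col=1) -> (row=3, col=1)
Final: (row=3, col=1)

Answer: Final position: (row=3, col=1)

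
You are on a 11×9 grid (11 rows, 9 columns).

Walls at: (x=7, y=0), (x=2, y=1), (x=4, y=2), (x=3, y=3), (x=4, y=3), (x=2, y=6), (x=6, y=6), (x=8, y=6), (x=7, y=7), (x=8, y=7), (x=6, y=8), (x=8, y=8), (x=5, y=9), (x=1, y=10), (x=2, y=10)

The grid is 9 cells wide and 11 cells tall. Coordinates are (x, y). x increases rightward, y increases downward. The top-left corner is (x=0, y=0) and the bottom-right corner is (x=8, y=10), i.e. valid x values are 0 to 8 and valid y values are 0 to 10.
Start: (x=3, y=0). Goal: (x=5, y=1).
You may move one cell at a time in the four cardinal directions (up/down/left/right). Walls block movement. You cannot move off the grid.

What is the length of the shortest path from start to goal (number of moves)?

BFS from (x=3, y=0) until reaching (x=5, y=1):
  Distance 0: (x=3, y=0)
  Distance 1: (x=2, y=0), (x=4, y=0), (x=3, y=1)
  Distance 2: (x=1, y=0), (x=5, y=0), (x=4, y=1), (x=3, y=2)
  Distance 3: (x=0, y=0), (x=6, y=0), (x=1, y=1), (x=5, y=1), (x=2, y=2)  <- goal reached here
One shortest path (3 moves): (x=3, y=0) -> (x=4, y=0) -> (x=5, y=0) -> (x=5, y=1)

Answer: Shortest path length: 3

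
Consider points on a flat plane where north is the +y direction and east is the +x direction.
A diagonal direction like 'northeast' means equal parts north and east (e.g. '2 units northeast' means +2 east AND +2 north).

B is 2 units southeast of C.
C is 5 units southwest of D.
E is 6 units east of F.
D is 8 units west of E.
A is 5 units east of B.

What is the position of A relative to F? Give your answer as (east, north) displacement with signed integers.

Answer: A is at (east=0, north=-7) relative to F.

Derivation:
Place F at the origin (east=0, north=0).
  E is 6 units east of F: delta (east=+6, north=+0); E at (east=6, north=0).
  D is 8 units west of E: delta (east=-8, north=+0); D at (east=-2, north=0).
  C is 5 units southwest of D: delta (east=-5, north=-5); C at (east=-7, north=-5).
  B is 2 units southeast of C: delta (east=+2, north=-2); B at (east=-5, north=-7).
  A is 5 units east of B: delta (east=+5, north=+0); A at (east=0, north=-7).
Therefore A relative to F: (east=0, north=-7).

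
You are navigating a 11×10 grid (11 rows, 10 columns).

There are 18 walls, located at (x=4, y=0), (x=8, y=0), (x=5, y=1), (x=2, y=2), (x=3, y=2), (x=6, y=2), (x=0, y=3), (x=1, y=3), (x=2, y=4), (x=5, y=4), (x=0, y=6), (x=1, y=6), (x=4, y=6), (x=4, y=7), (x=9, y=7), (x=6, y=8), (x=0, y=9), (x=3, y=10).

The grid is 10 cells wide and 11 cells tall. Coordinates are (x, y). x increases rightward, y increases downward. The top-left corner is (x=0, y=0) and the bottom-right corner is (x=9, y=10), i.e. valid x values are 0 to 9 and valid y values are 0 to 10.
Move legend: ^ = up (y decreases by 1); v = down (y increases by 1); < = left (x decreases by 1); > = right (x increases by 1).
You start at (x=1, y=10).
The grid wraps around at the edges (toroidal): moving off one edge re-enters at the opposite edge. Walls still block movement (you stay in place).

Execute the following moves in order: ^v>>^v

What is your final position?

Answer: Final position: (x=2, y=10)

Derivation:
Start: (x=1, y=10)
  ^ (up): (x=1, y=10) -> (x=1, y=9)
  v (down): (x=1, y=9) -> (x=1, y=10)
  > (right): (x=1, y=10) -> (x=2, y=10)
  > (right): blocked, stay at (x=2, y=10)
  ^ (up): (x=2, y=10) -> (x=2, y=9)
  v (down): (x=2, y=9) -> (x=2, y=10)
Final: (x=2, y=10)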